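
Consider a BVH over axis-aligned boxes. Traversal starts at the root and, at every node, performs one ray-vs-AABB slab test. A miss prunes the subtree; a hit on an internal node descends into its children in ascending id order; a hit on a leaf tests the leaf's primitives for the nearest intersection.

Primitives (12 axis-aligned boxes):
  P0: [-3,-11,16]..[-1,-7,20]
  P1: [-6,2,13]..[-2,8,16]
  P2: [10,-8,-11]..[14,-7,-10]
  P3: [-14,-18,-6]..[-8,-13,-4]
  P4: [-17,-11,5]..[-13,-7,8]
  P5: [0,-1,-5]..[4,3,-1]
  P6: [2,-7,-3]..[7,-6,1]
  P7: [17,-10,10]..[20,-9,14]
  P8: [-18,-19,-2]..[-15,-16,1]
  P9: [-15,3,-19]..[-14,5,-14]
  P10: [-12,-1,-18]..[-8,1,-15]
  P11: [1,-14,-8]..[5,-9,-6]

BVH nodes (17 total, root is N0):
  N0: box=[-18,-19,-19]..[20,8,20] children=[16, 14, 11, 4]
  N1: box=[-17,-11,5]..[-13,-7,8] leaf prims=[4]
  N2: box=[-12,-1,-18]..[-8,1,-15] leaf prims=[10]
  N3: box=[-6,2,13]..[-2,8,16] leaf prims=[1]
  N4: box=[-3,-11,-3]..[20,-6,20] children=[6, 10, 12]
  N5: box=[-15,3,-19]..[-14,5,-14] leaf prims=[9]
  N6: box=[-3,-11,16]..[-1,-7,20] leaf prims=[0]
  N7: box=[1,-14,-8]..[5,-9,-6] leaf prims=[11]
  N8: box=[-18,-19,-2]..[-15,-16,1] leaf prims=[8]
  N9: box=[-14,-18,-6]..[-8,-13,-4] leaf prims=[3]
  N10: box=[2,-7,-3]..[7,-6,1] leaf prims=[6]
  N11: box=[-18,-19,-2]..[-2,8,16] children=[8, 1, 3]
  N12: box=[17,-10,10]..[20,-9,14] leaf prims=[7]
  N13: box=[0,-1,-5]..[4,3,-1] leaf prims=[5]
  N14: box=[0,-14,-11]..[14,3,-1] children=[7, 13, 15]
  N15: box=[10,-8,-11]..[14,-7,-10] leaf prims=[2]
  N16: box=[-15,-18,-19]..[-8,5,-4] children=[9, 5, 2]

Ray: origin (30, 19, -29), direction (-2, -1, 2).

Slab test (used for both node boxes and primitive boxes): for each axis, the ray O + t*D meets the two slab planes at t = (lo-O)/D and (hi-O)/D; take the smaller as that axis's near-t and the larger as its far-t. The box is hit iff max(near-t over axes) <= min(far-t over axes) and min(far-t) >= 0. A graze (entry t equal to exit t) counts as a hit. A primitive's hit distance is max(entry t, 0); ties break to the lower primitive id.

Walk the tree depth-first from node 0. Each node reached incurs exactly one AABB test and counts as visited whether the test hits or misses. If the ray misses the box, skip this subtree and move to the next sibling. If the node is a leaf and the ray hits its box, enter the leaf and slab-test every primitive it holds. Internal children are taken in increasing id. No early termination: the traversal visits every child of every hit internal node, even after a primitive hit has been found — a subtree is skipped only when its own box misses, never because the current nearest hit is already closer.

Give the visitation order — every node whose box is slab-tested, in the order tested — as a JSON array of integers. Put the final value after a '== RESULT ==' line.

Walk:
N0 x:[5,24] y:[11,38] z:[5,49/2] -> hit [11,24], descend [4, 11, 14, 16]
  N4 x:[5,33/2] y:[25,30] z:[13,49/2] -> miss, prune
  N11 x:[16,24] y:[11,38] z:[27/2,45/2] -> hit [16,45/2], descend [1, 3, 8]
    N1 x:[43/2,47/2] y:[26,30] z:[17,37/2] -> miss, prune
    N3 x:[16,18] y:[11,17] z:[21,45/2] -> miss, prune
    N8 x:[45/2,24] y:[35,38] z:[27/2,15] -> miss, prune
  N14 x:[8,15] y:[16,33] z:[9,14] -> miss, prune
  N16 x:[19,45/2] y:[14,37] z:[5,25/2] -> miss, prune

Visited [0, 4, 11, 1, 3, 8, 14, 16]. Tests: 8 box, 0 leaf. Nearest: miss.

== RESULT ==
[0, 4, 11, 1, 3, 8, 14, 16]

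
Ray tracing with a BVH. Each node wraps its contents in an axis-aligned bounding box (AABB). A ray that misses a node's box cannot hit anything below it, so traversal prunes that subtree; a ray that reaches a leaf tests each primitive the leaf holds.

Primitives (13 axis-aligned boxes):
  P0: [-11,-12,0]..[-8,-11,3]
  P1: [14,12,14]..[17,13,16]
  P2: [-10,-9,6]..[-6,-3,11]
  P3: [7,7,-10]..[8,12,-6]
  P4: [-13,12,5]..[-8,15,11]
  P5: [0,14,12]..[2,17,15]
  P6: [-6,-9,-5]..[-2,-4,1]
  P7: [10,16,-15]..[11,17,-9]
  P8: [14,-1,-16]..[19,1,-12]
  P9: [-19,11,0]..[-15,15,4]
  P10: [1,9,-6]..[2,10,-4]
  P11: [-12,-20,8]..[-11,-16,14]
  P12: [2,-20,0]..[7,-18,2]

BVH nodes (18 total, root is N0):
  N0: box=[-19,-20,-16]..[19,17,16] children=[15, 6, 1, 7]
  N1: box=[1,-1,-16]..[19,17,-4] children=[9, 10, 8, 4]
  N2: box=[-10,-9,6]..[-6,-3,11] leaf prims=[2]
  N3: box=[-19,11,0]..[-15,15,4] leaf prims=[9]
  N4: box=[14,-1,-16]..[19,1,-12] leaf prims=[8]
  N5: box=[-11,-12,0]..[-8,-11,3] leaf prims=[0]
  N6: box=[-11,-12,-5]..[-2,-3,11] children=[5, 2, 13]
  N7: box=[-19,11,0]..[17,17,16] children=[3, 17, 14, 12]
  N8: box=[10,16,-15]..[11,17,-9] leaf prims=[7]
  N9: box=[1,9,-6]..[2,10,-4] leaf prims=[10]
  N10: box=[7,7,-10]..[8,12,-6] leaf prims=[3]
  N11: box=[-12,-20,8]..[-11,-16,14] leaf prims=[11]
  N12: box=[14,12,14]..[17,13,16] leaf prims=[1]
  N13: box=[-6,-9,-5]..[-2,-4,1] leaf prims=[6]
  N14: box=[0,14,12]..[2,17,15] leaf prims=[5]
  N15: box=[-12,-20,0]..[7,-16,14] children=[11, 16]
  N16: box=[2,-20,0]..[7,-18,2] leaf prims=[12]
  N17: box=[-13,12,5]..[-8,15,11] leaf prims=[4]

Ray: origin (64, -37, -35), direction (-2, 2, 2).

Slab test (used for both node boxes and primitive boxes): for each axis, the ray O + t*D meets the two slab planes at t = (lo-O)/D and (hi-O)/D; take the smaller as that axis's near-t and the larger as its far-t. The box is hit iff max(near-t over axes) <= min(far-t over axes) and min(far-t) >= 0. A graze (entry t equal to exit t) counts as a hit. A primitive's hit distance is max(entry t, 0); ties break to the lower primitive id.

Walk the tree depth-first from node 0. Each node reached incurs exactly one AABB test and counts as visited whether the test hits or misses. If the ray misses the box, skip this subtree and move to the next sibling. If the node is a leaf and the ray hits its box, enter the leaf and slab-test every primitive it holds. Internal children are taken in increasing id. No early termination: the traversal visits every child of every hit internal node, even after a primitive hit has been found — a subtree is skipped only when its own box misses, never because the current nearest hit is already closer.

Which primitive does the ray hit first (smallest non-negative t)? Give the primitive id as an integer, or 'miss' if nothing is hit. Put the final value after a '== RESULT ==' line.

Trace the traversal:
N0 x:[45/2,83/2] y:[17/2,27] z:[19/2,51/2] -> hit [45/2,51/2], descend [1, 6, 7, 15]
  N1 x:[45/2,63/2] y:[18,27] z:[19/2,31/2] -> miss, prune
  N6 x:[33,75/2] y:[25/2,17] z:[15,23] -> miss, prune
  N7 x:[47/2,83/2] y:[24,27] z:[35/2,51/2] -> hit [24,51/2], descend [3, 12, 14, 17]
    N3 x:[79/2,83/2] y:[24,26] z:[35/2,39/2] -> miss, prune
    N12 x:[47/2,25] y:[49/2,25] z:[49/2,51/2] -> hit [49/2,25] leaf, test {P1@t=49/2}
    N14 x:[31,32] y:[51/2,27] z:[47/2,25] -> miss, prune
    N17 x:[36,77/2] y:[49/2,26] z:[20,23] -> miss, prune
  N15 x:[57/2,38] y:[17/2,21/2] z:[35/2,49/2] -> miss, prune

order=[0, 1, 6, 7, 3, 12, 14, 17, 15]  |boxes|=9  |leaves|=1  hit=P1

== RESULT ==
1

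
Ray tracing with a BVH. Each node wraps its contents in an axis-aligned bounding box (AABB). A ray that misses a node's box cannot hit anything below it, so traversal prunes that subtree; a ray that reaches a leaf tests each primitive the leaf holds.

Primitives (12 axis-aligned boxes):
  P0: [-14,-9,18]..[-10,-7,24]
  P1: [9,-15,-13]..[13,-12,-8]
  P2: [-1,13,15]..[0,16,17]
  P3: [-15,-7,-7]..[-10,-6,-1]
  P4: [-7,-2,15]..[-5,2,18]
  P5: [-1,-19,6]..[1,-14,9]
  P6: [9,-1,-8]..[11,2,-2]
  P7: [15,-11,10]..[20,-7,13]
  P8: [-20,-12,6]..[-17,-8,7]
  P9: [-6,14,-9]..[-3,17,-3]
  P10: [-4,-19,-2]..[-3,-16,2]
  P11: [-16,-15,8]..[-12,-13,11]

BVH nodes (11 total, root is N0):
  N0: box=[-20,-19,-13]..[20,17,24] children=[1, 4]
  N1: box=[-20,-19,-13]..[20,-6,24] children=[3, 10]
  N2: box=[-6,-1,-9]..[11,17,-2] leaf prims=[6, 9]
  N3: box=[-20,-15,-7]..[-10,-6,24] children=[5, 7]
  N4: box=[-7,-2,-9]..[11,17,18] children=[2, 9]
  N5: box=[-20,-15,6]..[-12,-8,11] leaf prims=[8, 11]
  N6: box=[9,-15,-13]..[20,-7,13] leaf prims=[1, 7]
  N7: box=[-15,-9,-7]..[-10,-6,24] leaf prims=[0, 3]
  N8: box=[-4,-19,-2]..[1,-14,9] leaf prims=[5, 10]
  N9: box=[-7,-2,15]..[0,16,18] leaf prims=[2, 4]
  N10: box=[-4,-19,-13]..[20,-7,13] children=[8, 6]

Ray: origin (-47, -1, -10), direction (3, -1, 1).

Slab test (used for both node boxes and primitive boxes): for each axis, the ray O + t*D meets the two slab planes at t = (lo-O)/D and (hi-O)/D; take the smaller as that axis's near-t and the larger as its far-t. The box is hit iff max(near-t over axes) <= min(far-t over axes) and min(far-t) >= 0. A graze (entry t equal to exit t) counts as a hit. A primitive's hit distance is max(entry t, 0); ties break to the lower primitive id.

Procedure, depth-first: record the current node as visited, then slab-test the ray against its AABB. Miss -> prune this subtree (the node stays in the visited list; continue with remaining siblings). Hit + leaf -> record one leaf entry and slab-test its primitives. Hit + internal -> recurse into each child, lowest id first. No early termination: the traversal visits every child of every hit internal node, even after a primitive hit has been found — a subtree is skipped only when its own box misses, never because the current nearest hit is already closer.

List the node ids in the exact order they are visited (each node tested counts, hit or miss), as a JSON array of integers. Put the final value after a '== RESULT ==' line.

Traverse from the root:
N0 x:[9,67/3] y:[-18,18] z:[-3,34] -> hit [9,18], descend [1, 4]
  N1 x:[9,67/3] y:[5,18] z:[-3,34] -> hit [9,18], descend [3, 10]
    N3 x:[9,37/3] y:[5,14] z:[3,34] -> hit [9,37/3], descend [5, 7]
      N5 x:[9,35/3] y:[7,14] z:[16,21] -> miss, prune
      N7 x:[32/3,37/3] y:[5,8] z:[3,34] -> miss, prune
    N10 x:[43/3,67/3] y:[6,18] z:[-3,23] -> hit [43/3,18], descend [6, 8]
      N6 x:[56/3,67/3] y:[6,14] z:[-3,23] -> miss, prune
      N8 x:[43/3,16] y:[13,18] z:[8,19] -> hit [43/3,16] leaf, test {P5@t=16, P10(miss)}
  N4 x:[40/3,58/3] y:[-18,1] z:[1,28] -> miss, prune

order=[0, 1, 3, 5, 7, 10, 6, 8, 4]  |boxes|=9  |leaves|=1  hit=P5

== RESULT ==
[0, 1, 3, 5, 7, 10, 6, 8, 4]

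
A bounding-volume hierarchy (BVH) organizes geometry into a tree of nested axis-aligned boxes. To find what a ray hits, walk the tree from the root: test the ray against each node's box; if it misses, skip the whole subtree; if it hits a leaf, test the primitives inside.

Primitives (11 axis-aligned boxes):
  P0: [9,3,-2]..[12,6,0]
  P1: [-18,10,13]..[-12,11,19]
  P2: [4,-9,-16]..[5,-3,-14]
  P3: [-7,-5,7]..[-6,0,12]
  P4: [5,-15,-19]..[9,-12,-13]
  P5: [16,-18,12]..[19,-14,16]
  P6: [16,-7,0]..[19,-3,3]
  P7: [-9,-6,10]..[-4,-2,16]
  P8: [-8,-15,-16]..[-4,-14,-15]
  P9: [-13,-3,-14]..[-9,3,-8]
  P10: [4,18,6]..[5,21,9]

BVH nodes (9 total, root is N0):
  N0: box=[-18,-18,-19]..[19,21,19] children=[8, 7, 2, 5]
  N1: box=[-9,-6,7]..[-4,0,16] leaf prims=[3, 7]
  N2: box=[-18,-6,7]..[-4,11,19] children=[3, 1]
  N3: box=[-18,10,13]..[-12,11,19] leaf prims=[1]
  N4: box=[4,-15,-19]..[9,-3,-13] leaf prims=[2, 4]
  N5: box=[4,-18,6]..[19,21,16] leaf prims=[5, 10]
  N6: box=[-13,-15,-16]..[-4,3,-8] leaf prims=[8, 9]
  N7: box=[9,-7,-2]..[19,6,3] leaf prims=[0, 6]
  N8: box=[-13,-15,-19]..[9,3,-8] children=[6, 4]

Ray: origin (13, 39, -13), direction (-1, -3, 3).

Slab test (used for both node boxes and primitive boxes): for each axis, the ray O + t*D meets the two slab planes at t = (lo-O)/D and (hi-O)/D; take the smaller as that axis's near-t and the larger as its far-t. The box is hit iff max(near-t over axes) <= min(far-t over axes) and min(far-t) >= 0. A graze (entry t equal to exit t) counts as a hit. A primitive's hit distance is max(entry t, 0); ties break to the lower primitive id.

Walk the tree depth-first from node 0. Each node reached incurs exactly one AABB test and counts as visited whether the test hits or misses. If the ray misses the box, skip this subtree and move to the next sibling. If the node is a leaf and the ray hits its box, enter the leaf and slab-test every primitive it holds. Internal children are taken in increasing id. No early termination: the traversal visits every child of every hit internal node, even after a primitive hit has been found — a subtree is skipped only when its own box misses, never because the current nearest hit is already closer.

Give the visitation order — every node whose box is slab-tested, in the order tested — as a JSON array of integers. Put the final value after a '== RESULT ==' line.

Trace the traversal:
N0 x:[-6,31] y:[6,19] z:[-2,32/3] -> hit [6,32/3], descend [2, 5, 7, 8]
  N2 x:[17,31] y:[28/3,15] z:[20/3,32/3] -> miss, prune
  N5 x:[-6,9] y:[6,19] z:[19/3,29/3] -> hit [19/3,9] leaf, test {P5(miss), P10(miss)}
  N7 x:[-6,4] y:[11,46/3] z:[11/3,16/3] -> miss, prune
  N8 x:[4,26] y:[12,18] z:[-2,5/3] -> miss, prune

5 AABB tests over nodes [0, 2, 5, 7, 8]; 1 leaf entered; closest miss.

== RESULT ==
[0, 2, 5, 7, 8]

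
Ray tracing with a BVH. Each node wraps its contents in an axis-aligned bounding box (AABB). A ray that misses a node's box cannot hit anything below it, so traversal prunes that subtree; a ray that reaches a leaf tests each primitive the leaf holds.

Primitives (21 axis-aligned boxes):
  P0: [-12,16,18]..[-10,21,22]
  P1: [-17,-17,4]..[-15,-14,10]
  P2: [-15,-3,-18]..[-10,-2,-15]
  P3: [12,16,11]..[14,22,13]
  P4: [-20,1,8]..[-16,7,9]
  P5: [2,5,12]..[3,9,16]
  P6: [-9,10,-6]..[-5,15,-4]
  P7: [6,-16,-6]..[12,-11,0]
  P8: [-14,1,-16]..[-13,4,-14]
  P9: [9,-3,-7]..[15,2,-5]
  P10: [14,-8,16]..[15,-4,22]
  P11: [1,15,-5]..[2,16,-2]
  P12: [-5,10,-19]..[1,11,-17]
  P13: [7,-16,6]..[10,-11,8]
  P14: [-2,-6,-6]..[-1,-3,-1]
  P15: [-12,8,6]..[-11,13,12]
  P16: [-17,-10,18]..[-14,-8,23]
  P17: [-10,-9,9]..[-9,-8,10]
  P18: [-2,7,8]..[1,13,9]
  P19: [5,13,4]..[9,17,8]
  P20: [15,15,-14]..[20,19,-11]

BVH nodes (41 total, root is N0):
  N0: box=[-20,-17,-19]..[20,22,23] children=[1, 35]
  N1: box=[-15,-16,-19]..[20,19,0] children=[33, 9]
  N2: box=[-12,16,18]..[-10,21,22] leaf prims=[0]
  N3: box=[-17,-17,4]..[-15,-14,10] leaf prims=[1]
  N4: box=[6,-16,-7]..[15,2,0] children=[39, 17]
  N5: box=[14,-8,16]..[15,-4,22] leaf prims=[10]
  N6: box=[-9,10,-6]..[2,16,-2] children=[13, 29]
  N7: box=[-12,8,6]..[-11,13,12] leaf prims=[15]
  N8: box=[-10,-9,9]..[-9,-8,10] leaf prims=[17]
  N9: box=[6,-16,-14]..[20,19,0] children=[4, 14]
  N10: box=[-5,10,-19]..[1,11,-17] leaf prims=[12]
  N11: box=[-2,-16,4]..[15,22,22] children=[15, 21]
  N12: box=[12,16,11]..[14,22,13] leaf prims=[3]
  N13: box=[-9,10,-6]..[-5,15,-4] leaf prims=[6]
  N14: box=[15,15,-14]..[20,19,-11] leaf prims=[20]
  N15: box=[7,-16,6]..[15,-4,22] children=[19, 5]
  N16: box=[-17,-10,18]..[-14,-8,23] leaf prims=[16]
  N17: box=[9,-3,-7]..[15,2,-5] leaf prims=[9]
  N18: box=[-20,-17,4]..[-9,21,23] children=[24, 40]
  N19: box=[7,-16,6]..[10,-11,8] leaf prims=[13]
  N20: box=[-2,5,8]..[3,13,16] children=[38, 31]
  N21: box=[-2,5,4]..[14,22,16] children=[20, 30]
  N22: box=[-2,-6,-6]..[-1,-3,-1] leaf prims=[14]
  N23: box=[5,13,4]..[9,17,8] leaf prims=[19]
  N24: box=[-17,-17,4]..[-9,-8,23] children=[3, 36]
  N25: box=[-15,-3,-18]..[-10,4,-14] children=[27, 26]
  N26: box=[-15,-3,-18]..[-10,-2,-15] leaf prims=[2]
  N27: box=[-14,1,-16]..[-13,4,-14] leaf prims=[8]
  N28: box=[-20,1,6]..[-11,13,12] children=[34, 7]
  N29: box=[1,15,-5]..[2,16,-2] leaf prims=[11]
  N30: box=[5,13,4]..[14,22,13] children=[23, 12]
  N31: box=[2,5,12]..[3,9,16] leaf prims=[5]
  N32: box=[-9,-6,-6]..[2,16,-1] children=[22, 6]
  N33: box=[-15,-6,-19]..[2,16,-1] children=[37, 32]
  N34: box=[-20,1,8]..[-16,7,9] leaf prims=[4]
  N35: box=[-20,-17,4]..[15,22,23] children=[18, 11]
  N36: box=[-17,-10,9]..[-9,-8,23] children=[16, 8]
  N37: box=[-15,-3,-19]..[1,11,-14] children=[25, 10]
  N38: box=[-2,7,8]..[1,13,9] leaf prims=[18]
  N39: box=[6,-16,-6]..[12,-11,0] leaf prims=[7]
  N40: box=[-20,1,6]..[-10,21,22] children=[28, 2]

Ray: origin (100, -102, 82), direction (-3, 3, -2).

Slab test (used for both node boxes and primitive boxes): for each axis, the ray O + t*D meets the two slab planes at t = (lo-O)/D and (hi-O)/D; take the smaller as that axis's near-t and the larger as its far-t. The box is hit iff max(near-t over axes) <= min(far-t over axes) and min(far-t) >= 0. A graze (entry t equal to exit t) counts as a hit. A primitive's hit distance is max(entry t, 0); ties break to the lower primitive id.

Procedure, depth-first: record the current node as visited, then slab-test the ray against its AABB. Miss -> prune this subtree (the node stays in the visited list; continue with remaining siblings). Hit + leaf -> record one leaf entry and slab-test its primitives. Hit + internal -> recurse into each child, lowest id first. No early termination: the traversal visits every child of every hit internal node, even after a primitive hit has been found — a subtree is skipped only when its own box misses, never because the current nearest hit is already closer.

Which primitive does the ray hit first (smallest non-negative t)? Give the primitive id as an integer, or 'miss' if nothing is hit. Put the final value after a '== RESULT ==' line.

Trace the traversal:
N0 x:[80/3,40] y:[85/3,124/3] z:[59/2,101/2] -> hit [59/2,40], descend [1, 35]
  N1 x:[80/3,115/3] y:[86/3,121/3] z:[41,101/2] -> miss, prune
  N35 x:[85/3,40] y:[85/3,124/3] z:[59/2,39] -> hit [59/2,39], descend [11, 18]
    N11 x:[85/3,34] y:[86/3,124/3] z:[30,39] -> hit [30,34], descend [15, 21]
      N15 x:[85/3,31] y:[86/3,98/3] z:[30,38] -> hit [30,31], descend [5, 19]
        N5 x:[85/3,86/3] y:[94/3,98/3] z:[30,33] -> miss, prune
        N19 x:[30,31] y:[86/3,91/3] z:[37,38] -> miss, prune
      N21 x:[86/3,34] y:[107/3,124/3] z:[33,39] -> miss, prune
    N18 x:[109/3,40] y:[85/3,41] z:[59/2,39] -> hit [109/3,39], descend [24, 40]
      N24 x:[109/3,39] y:[85/3,94/3] z:[59/2,39] -> miss, prune
      N40 x:[110/3,40] y:[103/3,41] z:[30,38] -> hit [110/3,38], descend [2, 28]
        N2 x:[110/3,112/3] y:[118/3,41] z:[30,32] -> miss, prune
        N28 x:[37,40] y:[103/3,115/3] z:[35,38] -> hit [37,38], descend [7, 34]
          N7 x:[37,112/3] y:[110/3,115/3] z:[35,38] -> hit [37,112/3] leaf, test {P15@t=37}
          N34 x:[116/3,40] y:[103/3,109/3] z:[73/2,37] -> miss, prune

order=[0, 1, 35, 11, 15, 5, 19, 21, 18, 24, 40, 2, 28, 7, 34]  |boxes|=15  |leaves|=1  hit=P15

== RESULT ==
15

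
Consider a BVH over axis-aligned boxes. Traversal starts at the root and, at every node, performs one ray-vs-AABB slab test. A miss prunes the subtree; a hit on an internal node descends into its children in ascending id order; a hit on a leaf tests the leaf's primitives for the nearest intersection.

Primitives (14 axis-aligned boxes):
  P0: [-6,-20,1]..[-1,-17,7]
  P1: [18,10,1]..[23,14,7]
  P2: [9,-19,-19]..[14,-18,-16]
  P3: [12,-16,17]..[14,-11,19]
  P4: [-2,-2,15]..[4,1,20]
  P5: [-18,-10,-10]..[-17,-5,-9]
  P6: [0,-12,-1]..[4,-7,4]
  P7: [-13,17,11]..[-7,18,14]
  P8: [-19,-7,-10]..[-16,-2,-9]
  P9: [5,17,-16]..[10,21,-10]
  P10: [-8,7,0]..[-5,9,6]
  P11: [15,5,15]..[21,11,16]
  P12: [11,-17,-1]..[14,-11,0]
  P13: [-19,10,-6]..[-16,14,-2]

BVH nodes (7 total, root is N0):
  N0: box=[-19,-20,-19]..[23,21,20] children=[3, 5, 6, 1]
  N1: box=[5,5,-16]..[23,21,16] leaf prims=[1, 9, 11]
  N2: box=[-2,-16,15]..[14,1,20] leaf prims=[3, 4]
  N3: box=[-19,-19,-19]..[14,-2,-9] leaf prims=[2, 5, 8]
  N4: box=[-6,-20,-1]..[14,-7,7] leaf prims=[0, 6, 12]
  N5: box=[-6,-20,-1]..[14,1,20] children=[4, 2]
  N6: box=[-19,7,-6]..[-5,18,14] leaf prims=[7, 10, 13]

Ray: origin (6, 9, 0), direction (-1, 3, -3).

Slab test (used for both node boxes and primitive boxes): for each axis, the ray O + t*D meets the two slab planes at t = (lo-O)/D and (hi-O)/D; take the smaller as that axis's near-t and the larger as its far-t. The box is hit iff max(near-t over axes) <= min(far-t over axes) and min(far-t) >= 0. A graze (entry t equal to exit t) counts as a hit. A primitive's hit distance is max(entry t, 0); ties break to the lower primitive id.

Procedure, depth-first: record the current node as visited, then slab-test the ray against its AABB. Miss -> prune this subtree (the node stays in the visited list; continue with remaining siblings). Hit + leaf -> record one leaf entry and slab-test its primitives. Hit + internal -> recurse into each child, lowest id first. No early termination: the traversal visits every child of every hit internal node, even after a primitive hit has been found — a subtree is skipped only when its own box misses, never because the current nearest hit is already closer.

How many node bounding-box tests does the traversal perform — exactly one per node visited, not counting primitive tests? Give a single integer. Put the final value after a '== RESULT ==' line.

Trace the traversal:
N0 x:[-17,25] y:[-29/3,4] z:[-20/3,19/3] -> hit [-20/3,4], descend [1, 3, 5, 6]
  N1 x:[-17,1] y:[-4/3,4] z:[-16/3,16/3] -> hit [-4/3,1] leaf, test {P1(miss), P9(miss), P11(miss)}
  N3 x:[-8,25] y:[-28/3,-11/3] z:[3,19/3] -> miss, prune
  N5 x:[-8,12] y:[-29/3,-8/3] z:[-20/3,1/3] -> miss, prune
  N6 x:[11,25] y:[-2/3,3] z:[-14/3,2] -> miss, prune

order=[0, 1, 3, 5, 6]  |boxes|=5  |leaves|=1  hit=miss

== RESULT ==
5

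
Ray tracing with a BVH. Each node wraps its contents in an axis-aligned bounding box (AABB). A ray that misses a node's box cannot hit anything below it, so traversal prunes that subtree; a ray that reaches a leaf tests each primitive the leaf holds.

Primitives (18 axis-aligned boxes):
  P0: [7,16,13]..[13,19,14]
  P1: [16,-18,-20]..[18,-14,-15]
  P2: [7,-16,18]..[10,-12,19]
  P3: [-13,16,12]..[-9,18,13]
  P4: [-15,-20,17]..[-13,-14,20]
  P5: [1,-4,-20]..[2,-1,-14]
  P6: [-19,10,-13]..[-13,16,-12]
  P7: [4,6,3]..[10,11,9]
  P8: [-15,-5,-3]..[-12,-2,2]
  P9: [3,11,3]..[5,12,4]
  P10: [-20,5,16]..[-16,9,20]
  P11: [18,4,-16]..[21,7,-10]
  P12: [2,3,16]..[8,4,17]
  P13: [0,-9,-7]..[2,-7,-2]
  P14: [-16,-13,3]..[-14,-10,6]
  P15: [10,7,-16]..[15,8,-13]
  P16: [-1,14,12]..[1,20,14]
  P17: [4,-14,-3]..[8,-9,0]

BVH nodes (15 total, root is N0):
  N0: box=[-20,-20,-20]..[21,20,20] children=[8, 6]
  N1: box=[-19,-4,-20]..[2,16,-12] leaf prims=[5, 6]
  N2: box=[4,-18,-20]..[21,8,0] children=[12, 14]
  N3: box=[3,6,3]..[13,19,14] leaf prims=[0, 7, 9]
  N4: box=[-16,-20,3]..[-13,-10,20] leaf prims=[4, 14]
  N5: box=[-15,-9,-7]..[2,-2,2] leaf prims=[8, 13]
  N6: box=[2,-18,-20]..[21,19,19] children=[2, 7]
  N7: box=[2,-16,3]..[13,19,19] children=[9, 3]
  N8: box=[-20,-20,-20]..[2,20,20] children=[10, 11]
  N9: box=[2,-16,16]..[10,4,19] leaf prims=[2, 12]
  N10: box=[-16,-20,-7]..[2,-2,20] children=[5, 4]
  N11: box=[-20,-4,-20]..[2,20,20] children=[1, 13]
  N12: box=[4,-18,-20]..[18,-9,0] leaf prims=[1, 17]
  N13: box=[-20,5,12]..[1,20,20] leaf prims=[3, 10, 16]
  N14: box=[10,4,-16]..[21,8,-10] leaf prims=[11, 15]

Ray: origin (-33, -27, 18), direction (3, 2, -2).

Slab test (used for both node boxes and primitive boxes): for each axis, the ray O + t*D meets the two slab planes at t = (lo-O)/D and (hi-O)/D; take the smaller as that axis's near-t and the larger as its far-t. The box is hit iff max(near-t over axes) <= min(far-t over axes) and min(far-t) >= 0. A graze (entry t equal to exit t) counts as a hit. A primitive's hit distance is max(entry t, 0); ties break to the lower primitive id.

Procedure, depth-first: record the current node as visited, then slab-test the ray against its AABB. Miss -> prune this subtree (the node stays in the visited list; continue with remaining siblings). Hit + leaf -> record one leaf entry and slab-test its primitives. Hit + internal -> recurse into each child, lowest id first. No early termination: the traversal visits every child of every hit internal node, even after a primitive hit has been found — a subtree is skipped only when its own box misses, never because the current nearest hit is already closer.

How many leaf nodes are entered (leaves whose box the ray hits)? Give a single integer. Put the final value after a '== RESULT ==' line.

Trace the traversal:
N0 x:[13/3,18] y:[7/2,47/2] z:[-1,19] -> hit [13/3,18], descend [6, 8]
  N6 x:[35/3,18] y:[9/2,23] z:[-1/2,19] -> hit [35/3,18], descend [2, 7]
    N2 x:[37/3,18] y:[9/2,35/2] z:[9,19] -> hit [37/3,35/2], descend [12, 14]
      N12 x:[37/3,17] y:[9/2,9] z:[9,19] -> miss, prune
      N14 x:[43/3,18] y:[31/2,35/2] z:[14,17] -> hit [31/2,17] leaf, test {P11@t=17, P15(miss)}
    N7 x:[35/3,46/3] y:[11/2,23] z:[-1/2,15/2] -> miss, prune
  N8 x:[13/3,35/3] y:[7/2,47/2] z:[-1,19] -> hit [13/3,35/3], descend [10, 11]
    N10 x:[17/3,35/3] y:[7/2,25/2] z:[-1,25/2] -> hit [17/3,35/3], descend [4, 5]
      N4 x:[17/3,20/3] y:[7/2,17/2] z:[-1,15/2] -> hit [17/3,20/3] leaf, test {P4(miss), P14(miss)}
      N5 x:[6,35/3] y:[9,25/2] z:[8,25/2] -> hit [9,35/3] leaf, test {P8(miss), P13(miss)}
    N11 x:[13/3,35/3] y:[23/2,47/2] z:[-1,19] -> hit [23/2,35/3], descend [1, 13]
      N1 x:[14/3,35/3] y:[23/2,43/2] z:[15,19] -> miss, prune
      N13 x:[13/3,34/3] y:[16,47/2] z:[-1,3] -> miss, prune

Visited [0, 6, 2, 12, 14, 7, 8, 10, 4, 5, 11, 1, 13]. Tests: 13 box, 3 leaf. Nearest: P11.

== RESULT ==
3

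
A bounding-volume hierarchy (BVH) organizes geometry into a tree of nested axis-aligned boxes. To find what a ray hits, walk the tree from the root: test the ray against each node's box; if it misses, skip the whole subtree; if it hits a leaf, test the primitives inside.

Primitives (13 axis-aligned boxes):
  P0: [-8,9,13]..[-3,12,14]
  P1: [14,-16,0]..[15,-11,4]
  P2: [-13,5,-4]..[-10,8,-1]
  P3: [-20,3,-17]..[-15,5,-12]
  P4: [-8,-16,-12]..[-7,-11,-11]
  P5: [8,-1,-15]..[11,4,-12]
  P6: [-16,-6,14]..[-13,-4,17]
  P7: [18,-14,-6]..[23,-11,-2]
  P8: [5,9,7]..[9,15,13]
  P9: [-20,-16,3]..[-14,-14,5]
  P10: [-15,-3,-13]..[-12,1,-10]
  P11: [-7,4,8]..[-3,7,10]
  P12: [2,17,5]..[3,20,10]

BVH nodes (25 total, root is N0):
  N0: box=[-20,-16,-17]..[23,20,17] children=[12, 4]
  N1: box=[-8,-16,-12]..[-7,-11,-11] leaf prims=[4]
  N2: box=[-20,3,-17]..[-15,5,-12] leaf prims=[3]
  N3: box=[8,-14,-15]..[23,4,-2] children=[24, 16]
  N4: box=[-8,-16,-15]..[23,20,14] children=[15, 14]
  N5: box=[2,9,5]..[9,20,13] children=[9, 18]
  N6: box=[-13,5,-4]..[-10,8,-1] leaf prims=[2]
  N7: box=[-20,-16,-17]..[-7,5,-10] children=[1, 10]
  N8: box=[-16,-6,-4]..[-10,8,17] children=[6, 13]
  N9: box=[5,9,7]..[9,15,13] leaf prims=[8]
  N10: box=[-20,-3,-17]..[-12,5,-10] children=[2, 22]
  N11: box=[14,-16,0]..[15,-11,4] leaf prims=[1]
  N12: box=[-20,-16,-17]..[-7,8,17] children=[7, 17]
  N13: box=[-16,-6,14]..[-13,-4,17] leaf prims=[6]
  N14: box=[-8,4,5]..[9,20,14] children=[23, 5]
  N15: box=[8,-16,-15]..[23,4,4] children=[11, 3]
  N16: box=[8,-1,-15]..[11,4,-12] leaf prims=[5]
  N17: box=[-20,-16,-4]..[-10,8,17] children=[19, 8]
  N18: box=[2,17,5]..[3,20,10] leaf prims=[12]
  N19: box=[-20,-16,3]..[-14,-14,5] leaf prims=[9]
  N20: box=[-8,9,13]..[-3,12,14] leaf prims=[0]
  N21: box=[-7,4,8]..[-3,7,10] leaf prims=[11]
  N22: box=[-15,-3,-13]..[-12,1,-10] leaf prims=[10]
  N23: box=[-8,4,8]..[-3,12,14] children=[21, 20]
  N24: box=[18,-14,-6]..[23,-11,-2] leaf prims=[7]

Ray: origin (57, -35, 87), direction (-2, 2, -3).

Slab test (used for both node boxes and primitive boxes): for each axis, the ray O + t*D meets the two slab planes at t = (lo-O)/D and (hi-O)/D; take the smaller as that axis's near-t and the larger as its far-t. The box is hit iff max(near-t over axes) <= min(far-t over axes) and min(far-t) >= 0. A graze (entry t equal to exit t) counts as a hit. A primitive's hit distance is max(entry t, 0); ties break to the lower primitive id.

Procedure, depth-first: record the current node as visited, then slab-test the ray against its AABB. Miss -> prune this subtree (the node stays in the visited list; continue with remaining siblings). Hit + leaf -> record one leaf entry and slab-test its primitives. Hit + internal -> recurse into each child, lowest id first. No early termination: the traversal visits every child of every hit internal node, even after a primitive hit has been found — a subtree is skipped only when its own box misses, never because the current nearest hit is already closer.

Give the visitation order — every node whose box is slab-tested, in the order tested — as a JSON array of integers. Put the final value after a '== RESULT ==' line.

Walk:
N0 x:[17,77/2] y:[19/2,55/2] z:[70/3,104/3] -> hit [70/3,55/2], descend [4, 12]
  N4 x:[17,65/2] y:[19/2,55/2] z:[73/3,34] -> hit [73/3,55/2], descend [14, 15]
    N14 x:[24,65/2] y:[39/2,55/2] z:[73/3,82/3] -> hit [73/3,82/3], descend [5, 23]
      N5 x:[24,55/2] y:[22,55/2] z:[74/3,82/3] -> hit [74/3,82/3], descend [9, 18]
        N9 x:[24,26] y:[22,25] z:[74/3,80/3] -> hit [74/3,25] leaf, test {P8@t=74/3}
        N18 x:[27,55/2] y:[26,55/2] z:[77/3,82/3] -> hit [27,82/3] leaf, test {P12@t=27}
      N23 x:[30,65/2] y:[39/2,47/2] z:[73/3,79/3] -> miss, prune
    N15 x:[17,49/2] y:[19/2,39/2] z:[83/3,34] -> miss, prune
  N12 x:[32,77/2] y:[19/2,43/2] z:[70/3,104/3] -> miss, prune

Summary -> nodes [0, 4, 14, 5, 9, 18, 23, 15, 12]; box-tests=9; leaf-entries=2; first=P8

== RESULT ==
[0, 4, 14, 5, 9, 18, 23, 15, 12]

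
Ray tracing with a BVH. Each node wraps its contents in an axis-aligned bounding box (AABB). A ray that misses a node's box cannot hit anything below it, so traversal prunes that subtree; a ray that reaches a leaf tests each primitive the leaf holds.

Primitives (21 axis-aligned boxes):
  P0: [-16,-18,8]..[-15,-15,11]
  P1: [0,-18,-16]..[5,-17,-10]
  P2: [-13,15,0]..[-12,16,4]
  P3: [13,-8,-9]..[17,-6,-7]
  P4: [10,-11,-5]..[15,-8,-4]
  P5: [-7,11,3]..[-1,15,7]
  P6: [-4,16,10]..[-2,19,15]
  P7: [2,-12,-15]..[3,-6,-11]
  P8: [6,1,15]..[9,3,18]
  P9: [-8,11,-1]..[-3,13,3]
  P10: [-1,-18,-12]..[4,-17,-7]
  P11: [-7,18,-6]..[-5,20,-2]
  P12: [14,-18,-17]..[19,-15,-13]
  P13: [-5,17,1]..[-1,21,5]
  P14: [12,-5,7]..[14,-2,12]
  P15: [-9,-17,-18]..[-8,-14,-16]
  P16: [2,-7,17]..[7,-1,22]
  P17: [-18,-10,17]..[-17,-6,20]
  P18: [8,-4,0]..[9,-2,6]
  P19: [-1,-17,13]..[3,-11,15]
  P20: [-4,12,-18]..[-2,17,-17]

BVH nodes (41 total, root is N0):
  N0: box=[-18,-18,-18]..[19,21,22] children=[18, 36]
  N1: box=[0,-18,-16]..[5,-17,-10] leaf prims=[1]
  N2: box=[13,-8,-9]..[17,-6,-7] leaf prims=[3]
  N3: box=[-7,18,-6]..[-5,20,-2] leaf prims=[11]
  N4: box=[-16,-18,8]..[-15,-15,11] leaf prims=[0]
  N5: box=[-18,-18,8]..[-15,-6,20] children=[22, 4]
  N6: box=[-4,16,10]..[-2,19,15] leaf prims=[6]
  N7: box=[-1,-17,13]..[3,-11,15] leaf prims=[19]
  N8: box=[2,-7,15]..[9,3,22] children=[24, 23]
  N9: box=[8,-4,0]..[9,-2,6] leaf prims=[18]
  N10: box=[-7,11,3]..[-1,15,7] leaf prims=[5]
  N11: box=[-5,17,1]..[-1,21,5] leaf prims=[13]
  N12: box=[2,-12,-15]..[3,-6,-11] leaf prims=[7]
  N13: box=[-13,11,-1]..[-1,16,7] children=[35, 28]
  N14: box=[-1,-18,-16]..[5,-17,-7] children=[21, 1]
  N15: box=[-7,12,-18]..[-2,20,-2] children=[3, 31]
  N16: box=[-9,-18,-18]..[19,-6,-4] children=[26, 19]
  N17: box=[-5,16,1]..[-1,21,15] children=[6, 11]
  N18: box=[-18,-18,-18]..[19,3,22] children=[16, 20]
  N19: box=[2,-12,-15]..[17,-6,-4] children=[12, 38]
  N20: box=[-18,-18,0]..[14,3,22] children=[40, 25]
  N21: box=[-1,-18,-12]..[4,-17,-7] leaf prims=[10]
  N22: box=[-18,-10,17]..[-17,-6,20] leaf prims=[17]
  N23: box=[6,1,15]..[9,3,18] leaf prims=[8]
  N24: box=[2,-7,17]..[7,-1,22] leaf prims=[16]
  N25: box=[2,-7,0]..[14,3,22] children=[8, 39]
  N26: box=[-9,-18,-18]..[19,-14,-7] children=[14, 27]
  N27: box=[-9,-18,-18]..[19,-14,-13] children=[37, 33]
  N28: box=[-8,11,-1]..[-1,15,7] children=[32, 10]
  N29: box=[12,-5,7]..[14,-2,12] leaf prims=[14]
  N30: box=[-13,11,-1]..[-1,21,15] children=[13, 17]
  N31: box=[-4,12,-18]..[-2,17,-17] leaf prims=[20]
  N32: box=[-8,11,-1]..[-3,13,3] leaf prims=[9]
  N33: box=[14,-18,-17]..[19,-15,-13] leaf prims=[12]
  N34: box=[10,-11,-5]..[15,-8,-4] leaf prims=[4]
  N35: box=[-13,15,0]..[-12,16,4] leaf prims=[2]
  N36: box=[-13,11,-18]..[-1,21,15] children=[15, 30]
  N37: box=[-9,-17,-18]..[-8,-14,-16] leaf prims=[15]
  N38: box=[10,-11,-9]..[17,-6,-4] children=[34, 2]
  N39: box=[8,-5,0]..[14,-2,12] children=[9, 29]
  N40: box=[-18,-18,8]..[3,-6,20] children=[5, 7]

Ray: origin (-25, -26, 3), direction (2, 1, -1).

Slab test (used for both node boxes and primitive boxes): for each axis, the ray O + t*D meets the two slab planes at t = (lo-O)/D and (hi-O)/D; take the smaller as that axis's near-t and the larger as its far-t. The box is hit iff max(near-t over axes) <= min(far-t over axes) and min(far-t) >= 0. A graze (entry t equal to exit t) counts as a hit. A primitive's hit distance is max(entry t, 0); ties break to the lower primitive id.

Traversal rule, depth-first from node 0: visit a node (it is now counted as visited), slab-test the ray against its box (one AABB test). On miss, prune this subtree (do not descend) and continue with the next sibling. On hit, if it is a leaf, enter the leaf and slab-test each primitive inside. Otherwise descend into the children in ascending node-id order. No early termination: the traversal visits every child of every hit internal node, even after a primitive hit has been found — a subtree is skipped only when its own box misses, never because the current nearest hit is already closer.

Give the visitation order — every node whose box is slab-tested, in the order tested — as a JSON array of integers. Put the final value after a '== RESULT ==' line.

Traverse from the root:
N0 x:[7/2,22] y:[8,47] z:[-19,21] -> hit [8,21], descend [18, 36]
  N18 x:[7/2,22] y:[8,29] z:[-19,21] -> hit [8,21], descend [16, 20]
    N16 x:[8,22] y:[8,20] z:[7,21] -> hit [8,20], descend [19, 26]
      N19 x:[27/2,21] y:[14,20] z:[7,18] -> hit [14,18], descend [12, 38]
        N12 x:[27/2,14] y:[14,20] z:[14,18] -> hit [14,14] leaf, test {P7@t=14}
        N38 x:[35/2,21] y:[15,20] z:[7,12] -> miss, prune
      N26 x:[8,22] y:[8,12] z:[10,21] -> hit [10,12], descend [14, 27]
        N14 x:[12,15] y:[8,9] z:[10,19] -> miss, prune
        N27 x:[8,22] y:[8,12] z:[16,21] -> miss, prune
    N20 x:[7/2,39/2] y:[8,29] z:[-19,3] -> miss, prune
  N36 x:[6,12] y:[37,47] z:[-12,21] -> miss, prune

order=[0, 18, 16, 19, 12, 38, 26, 14, 27, 20, 36]  |boxes|=11  |leaves|=1  hit=P7

== RESULT ==
[0, 18, 16, 19, 12, 38, 26, 14, 27, 20, 36]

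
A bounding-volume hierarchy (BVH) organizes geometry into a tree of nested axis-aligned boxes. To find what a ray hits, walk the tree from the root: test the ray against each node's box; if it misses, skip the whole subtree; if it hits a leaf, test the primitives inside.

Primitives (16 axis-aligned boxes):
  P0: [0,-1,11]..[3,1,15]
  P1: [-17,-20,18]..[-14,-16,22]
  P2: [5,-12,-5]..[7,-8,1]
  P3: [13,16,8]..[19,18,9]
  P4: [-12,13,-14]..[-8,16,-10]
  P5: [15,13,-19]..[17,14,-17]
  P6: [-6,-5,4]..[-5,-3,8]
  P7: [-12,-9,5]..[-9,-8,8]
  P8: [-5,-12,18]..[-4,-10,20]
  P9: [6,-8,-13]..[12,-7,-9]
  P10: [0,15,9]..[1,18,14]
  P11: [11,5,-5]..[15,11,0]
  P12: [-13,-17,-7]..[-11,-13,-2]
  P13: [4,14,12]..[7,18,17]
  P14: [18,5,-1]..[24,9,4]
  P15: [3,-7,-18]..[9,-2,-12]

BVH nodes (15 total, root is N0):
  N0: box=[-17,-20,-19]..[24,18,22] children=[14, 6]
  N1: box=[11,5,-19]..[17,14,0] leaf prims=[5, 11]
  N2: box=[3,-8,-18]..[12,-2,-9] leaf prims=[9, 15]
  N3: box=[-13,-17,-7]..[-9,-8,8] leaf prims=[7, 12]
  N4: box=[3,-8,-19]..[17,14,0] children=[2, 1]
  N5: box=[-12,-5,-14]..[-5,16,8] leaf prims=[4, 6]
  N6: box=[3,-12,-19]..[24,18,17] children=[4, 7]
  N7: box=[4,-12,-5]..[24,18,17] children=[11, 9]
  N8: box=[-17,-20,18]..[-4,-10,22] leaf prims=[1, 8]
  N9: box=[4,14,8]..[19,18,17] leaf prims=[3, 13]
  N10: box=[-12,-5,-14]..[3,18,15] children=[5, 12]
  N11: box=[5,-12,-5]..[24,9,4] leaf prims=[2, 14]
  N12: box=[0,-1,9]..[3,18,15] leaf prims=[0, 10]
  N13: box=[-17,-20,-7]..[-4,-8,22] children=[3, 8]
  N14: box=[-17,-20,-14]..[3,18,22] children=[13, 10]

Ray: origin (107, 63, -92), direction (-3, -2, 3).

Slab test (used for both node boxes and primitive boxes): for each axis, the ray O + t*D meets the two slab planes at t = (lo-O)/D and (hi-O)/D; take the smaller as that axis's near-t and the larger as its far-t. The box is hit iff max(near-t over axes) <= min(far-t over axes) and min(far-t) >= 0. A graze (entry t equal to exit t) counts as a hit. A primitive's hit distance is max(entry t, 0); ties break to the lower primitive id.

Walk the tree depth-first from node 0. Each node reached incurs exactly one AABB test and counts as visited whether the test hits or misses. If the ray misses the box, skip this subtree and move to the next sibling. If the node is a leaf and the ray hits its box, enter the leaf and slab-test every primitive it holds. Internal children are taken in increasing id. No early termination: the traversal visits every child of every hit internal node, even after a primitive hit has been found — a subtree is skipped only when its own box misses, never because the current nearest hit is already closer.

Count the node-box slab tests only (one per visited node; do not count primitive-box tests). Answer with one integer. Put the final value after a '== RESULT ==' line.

Trace the traversal:
N0 x:[83/3,124/3] y:[45/2,83/2] z:[73/3,38] -> hit [83/3,38], descend [6, 14]
  N6 x:[83/3,104/3] y:[45/2,75/2] z:[73/3,109/3] -> hit [83/3,104/3], descend [4, 7]
    N4 x:[30,104/3] y:[49/2,71/2] z:[73/3,92/3] -> hit [30,92/3], descend [1, 2]
      N1 x:[30,32] y:[49/2,29] z:[73/3,92/3] -> miss, prune
      N2 x:[95/3,104/3] y:[65/2,71/2] z:[74/3,83/3] -> miss, prune
    N7 x:[83/3,103/3] y:[45/2,75/2] z:[29,109/3] -> hit [29,103/3], descend [9, 11]
      N9 x:[88/3,103/3] y:[45/2,49/2] z:[100/3,109/3] -> miss, prune
      N11 x:[83/3,34] y:[27,75/2] z:[29,32] -> hit [29,32] leaf, test {P2(miss), P14(miss)}
  N14 x:[104/3,124/3] y:[45/2,83/2] z:[26,38] -> hit [104/3,38], descend [10, 13]
    N10 x:[104/3,119/3] y:[45/2,34] z:[26,107/3] -> miss, prune
    N13 x:[37,124/3] y:[71/2,83/2] z:[85/3,38] -> hit [37,38], descend [3, 8]
      N3 x:[116/3,40] y:[71/2,40] z:[85/3,100/3] -> miss, prune
      N8 x:[37,124/3] y:[73/2,83/2] z:[110/3,38] -> hit [37,38] leaf, test {P1(miss), P8@t=37}

Visited [0, 6, 4, 1, 2, 7, 9, 11, 14, 10, 13, 3, 8]. Tests: 13 box, 2 leaf. Nearest: P8.

== RESULT ==
13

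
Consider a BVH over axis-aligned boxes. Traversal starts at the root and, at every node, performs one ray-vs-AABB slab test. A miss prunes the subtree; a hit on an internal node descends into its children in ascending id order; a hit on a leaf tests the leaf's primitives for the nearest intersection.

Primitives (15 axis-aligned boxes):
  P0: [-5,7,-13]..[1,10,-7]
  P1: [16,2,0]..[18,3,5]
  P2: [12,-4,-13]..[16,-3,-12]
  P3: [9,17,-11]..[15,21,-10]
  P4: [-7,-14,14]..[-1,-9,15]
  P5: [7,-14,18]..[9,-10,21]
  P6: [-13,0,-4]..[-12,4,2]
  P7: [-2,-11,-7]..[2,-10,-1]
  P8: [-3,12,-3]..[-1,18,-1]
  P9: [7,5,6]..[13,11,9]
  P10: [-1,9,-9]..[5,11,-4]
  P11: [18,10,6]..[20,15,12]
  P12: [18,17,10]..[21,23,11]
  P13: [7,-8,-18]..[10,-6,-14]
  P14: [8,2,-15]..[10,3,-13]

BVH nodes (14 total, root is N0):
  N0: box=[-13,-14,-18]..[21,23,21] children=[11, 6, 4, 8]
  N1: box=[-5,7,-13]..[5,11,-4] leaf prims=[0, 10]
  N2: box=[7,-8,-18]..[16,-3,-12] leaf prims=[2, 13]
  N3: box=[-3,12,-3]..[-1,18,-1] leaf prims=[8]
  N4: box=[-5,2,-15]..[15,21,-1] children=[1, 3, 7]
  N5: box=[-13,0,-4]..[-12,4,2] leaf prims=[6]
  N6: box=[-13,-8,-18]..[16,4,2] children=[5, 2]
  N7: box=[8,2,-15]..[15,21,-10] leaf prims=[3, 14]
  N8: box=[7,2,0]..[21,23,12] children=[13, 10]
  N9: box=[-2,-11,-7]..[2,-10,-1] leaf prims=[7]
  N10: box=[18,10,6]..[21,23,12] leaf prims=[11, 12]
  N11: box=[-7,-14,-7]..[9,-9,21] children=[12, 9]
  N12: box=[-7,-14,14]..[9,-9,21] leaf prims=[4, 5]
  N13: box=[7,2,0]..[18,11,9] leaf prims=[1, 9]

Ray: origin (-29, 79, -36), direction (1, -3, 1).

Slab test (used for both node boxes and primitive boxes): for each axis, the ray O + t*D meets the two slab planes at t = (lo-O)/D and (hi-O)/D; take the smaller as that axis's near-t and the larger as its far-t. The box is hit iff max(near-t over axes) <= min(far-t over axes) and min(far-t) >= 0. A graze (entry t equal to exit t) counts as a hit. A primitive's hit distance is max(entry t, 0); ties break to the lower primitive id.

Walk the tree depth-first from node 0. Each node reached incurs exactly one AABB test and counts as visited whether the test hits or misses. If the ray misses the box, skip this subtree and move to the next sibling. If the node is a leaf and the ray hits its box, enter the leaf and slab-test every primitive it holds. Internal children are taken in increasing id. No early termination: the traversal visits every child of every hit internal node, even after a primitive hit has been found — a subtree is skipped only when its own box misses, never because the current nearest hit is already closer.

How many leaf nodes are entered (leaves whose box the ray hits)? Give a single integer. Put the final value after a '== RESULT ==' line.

Traverse from the root:
N0 x:[16,50] y:[56/3,31] z:[18,57] -> hit [56/3,31], descend [4, 6, 8, 11]
  N4 x:[24,44] y:[58/3,77/3] z:[21,35] -> hit [24,77/3], descend [1, 3, 7]
    N1 x:[24,34] y:[68/3,24] z:[23,32] -> hit [24,24] leaf, test {P0@t=24, P10(miss)}
    N3 x:[26,28] y:[61/3,67/3] z:[33,35] -> miss, prune
    N7 x:[37,44] y:[58/3,77/3] z:[21,26] -> miss, prune
  N6 x:[16,45] y:[25,29] z:[18,38] -> hit [25,29], descend [2, 5]
    N2 x:[36,45] y:[82/3,29] z:[18,24] -> miss, prune
    N5 x:[16,17] y:[25,79/3] z:[32,38] -> miss, prune
  N8 x:[36,50] y:[56/3,77/3] z:[36,48] -> miss, prune
  N11 x:[22,38] y:[88/3,31] z:[29,57] -> hit [88/3,31], descend [9, 12]
    N9 x:[27,31] y:[89/3,30] z:[29,35] -> hit [89/3,30] leaf, test {P7@t=89/3}
    N12 x:[22,38] y:[88/3,31] z:[50,57] -> miss, prune

order=[0, 4, 1, 3, 7, 6, 2, 5, 8, 11, 9, 12]  |boxes|=12  |leaves|=2  hit=P0

== RESULT ==
2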